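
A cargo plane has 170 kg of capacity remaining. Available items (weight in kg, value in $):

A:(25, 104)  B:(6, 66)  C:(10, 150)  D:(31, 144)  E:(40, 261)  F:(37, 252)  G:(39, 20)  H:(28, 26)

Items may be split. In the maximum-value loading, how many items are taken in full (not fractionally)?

6

Ratios (sorted): C 15.00, B 11.00, F 6.81, E 6.53, D 4.65, A 4.16, H 0.93, G 0.51
take C (10 @ 150); take B (6 @ 66); take F (37 @ 252); take E (40 @ 261); take D (31 @ 144); take A (25 @ 104); take 21/28 of H → 19.50. Capacity used 170/170.
6 item(s) taken whole; one partial (take 21/28 of H).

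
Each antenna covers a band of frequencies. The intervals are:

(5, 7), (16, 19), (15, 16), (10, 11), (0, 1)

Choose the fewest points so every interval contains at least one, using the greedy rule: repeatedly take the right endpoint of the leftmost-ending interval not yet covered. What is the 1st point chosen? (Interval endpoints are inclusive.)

1

Sort by right endpoint; whenever an interval is uncovered, place a point at its right end.
Sorted: [0,1] [5,7] [10,11] [15,16] [16,19]
{[0,1]} hit by 1; {[5,7]} hit by 7; {[10,11]} hit by 11; {[15,16],[16,19]} hit by 16.
Points: 1, 7, 11, 16 (4 total).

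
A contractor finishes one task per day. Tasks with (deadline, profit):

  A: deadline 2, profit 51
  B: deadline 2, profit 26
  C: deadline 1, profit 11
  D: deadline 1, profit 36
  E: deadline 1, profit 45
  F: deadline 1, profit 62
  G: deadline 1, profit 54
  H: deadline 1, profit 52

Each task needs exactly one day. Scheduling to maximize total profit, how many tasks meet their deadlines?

Take jobs in profit order; each goes to the latest open slot no later than its deadline.
By profit: F(d1,62), G(d1,54), H(d1,52), A(d2,51), E(d1,45), D(d1,36), B(d2,26), C(d1,11)
F→slot 1; G skipped; H skipped; A→slot 2; E skipped; D skipped; B skipped; C skipped.
2 of 8 scheduled.

2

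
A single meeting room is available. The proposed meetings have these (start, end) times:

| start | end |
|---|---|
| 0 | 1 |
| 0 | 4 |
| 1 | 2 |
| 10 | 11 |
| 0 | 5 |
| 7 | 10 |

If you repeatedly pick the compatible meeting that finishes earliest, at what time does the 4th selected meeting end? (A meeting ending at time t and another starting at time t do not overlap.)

11

Order by finish time; keep every interval that doesn't clash with the previous kept one.
By end time: (0,1), (1,2), (0,4), (0,5), (7,10), (10,11).
Pick (0,1); next start ≥ 1 → (1,2); next start ≥ 2 → (7,10); next start ≥ 10 → (10,11).
Selected: (0,1) (1,2) (7,10) (10,11)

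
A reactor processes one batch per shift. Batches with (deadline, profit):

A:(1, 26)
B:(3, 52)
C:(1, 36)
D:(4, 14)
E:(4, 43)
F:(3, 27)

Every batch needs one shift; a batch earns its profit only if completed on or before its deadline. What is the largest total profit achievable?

Sort by profit descending; place each in the latest free slot ≤ its deadline.
By profit: B(d3,52), E(d4,43), C(d1,36), F(d3,27), A(d1,26), D(d4,14)
B→slot 3; E→slot 4; C→slot 1; F→slot 2; A skipped; D skipped.
Profit = 36 + 27 + 52 + 43 = 158

158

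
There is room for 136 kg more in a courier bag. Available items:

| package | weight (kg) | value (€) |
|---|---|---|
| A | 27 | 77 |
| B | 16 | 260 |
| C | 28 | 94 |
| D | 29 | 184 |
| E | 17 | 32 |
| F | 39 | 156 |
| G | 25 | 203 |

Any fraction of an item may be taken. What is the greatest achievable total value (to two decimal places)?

Ratios (sorted): B 16.25, G 8.12, D 6.34, F 4.00, C 3.36, A 2.85, E 1.88
take B (16 @ 260); take G (25 @ 203); take D (29 @ 184); take F (39 @ 156); take 27/28 of C → 90.64. Capacity used 136/136.
Total value = 893.64

893.64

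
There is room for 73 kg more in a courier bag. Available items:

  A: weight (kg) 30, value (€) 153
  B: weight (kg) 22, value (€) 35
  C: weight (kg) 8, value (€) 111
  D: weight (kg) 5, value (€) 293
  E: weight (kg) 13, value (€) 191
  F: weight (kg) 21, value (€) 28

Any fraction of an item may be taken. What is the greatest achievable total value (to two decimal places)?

Order: D (293/5=58.60) > E (191/13=14.69) > C (111/8=13.88) > A (153/30=5.10) > B (35/22=1.59) > F (28/21=1.33)
Fill: take D (5 @ 293) → take E (13 @ 191) → take C (8 @ 111) → take A (30 @ 153) → take 17/22 of B → 27.05; 73/73 used.
Total value = 775.05

775.05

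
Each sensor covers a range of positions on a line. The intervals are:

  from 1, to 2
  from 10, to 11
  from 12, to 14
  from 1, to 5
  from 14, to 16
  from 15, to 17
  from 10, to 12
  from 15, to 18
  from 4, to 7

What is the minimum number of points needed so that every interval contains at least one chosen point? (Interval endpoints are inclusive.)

By right end: [1,2]  [1,5]  [4,7]  [10,11]  [10,12]  [12,14]  [14,16]  [15,17]  [15,18]
[1,2] uncovered → point at 2; [4,7] uncovered → point at 7; [10,11] uncovered → point at 11; [12,14] uncovered → point at 14; [15,17] uncovered → point at 17.
Points: 2, 7, 11, 14, 17 (5 total).

5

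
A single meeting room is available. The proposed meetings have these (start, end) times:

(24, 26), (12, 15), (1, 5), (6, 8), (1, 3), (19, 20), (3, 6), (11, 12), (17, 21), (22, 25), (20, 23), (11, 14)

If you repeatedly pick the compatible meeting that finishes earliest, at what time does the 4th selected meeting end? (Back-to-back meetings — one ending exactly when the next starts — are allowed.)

12

Order by finish time; keep every interval that doesn't clash with the previous kept one.
Sorted by end: (1,3)  (1,5)  (3,6)  (6,8)  (11,12)  (11,14)  (12,15)  (19,20)  (17,21)  (20,23)  (22,25)  (24,26)
take (1,3); take (3,6); take (6,8); take (11,12); skip (11,14); take (12,15); take (19,20); skip (17,21); take (20,23); take (24,26).
Selected: (1,3) (3,6) (6,8) (11,12) (12,15) (19,20) (20,23) (24,26)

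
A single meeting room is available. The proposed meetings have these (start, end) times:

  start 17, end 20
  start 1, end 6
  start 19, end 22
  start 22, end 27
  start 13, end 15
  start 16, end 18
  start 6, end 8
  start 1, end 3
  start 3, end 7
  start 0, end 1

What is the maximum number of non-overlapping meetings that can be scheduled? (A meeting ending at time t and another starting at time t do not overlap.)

7

Order by finish time; keep every interval that doesn't clash with the previous kept one.
By end time: (0,1), (1,3), (1,6), (3,7), (6,8), (13,15), (16,18), (17,20), (19,22), (22,27).
Pick (0,1); next start ≥ 1 → (1,3); next start ≥ 3 → (3,7); next start ≥ 7 → (13,15); next start ≥ 15 → (16,18); next start ≥ 18 → (19,22); next start ≥ 22 → (22,27).
Selected 7 meetings.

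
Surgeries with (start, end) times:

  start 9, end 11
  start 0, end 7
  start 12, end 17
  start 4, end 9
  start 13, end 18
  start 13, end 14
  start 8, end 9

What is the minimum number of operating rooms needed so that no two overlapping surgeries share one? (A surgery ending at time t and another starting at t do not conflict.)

Events (time:±→running): 0:+→1 4:+→2 7:-→1 8:+→2 9:-→1 9:-→0 9:+→1 11:-→0 12:+→1 13:+→2 13:+→3 … peak 3.

3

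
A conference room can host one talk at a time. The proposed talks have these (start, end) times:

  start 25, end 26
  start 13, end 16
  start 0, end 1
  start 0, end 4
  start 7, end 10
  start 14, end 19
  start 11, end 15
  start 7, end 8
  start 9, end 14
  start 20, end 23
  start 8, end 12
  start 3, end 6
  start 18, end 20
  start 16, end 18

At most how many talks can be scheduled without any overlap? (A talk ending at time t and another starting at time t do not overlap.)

Greedy by earliest finish: after sorting by end time, pick each interval compatible with the last pick.
Sorted by end: (0,1)  (0,4)  (3,6)  (7,8)  (7,10)  (8,12)  (9,14)  (11,15)  (13,16)  (16,18)  (14,19)  (18,20)  (20,23)  (25,26)
take (0,1); skip (0,4); take (3,6); take (7,8); take (8,12); skip (9,14); take (13,16); take (16,18); take (18,20); take (20,23); take (25,26).
Selected 9 talks.

9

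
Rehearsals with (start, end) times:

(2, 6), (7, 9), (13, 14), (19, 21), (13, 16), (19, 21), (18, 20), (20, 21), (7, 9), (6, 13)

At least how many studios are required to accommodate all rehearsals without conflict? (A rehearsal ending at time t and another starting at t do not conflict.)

Count concurrent intervals with a sweep; the peak is the room count.
starts: [2, 6, 7, 7, 13, 13, 18, 19, 19, 20]
ends:   [6, 9, 9, 13, 14, 16, 20, 21, 21, 21]
s2→1 e6→0 s6→1 s7→2 s7→3  — peak 3.

3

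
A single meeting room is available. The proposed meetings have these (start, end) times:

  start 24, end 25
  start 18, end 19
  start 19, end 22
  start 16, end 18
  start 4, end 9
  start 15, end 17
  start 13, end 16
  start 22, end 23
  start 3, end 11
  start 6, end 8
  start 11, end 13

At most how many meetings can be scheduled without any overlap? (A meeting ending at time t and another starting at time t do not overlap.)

8

Order by finish time; keep every interval that doesn't clash with the previous kept one.
By end time: (6,8), (4,9), (3,11), (11,13), (13,16), (15,17), (16,18), (18,19), (19,22), (22,23), (24,25).
Pick (6,8); next start ≥ 8 → (11,13); next start ≥ 13 → (13,16); next start ≥ 16 → (16,18); next start ≥ 18 → (18,19); next start ≥ 19 → (19,22); next start ≥ 22 → (22,23); next start ≥ 23 → (24,25).
Selected 8 meetings.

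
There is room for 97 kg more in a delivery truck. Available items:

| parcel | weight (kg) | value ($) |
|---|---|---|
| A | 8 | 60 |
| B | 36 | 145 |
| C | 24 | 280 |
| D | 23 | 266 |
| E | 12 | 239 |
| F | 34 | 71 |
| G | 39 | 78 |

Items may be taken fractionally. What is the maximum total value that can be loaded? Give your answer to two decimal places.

Sort by value per unit weight and fill in that order.
Ratios (sorted): E 19.92, C 11.67, D 11.57, A 7.50, B 4.03, F 2.09, G 2.00
take E (12 @ 239); take C (24 @ 280); take D (23 @ 266); take A (8 @ 60); take 30/36 of B → 120.83. Capacity used 97/97.
Total value = 965.83

965.83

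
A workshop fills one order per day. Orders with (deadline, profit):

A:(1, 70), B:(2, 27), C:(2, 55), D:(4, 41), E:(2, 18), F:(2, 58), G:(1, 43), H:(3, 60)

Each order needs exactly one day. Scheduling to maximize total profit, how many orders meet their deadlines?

4

Take jobs in profit order; each goes to the latest open slot no later than its deadline.
By profit: A(d1,70), H(d3,60), F(d2,58), C(d2,55), G(d1,43), D(d4,41), B(d2,27), E(d2,18)
A→slot 1; H→slot 3; F→slot 2; C skipped; G skipped; D→slot 4; B skipped; E skipped.
4 of 8 scheduled.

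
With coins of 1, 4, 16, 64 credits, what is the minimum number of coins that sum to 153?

6

153 = 2×64 + 1×16 + 2×4 + 1×1
Total coins = 2 + 1 + 2 + 1 = 6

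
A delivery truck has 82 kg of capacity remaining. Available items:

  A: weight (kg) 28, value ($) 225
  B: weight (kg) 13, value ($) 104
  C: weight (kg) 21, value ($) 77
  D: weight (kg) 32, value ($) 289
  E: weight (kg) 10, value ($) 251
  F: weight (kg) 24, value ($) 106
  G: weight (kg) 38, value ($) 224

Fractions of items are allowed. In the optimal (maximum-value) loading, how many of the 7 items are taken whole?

3

Sort by value per unit weight and fill in that order.
Order: E (251/10=25.10) > D (289/32=9.03) > A (225/28=8.04) > B (104/13=8.00) > G (224/38=5.89) > F (106/24=4.42) > C (77/21=3.67)
Fill: take E (10 @ 251) → take D (32 @ 289) → take A (28 @ 225) → take 12/13 of B → 96.00; 82/82 used.
3 item(s) taken whole; one partial (take 12/13 of B).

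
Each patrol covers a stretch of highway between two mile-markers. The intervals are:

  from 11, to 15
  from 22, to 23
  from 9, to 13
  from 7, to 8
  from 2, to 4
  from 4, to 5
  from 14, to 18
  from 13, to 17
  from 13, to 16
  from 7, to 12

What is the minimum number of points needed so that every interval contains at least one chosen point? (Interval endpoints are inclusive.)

5

Sort by right endpoint; whenever an interval is uncovered, place a point at its right end.
Sorted: [2,4] [4,5] [7,8] [7,12] [9,13] [11,15] [13,16] [13,17] [14,18] [22,23]
{[2,4],[4,5]} hit by 4; {[7,8],[7,12]} hit by 8; {[9,13],[11,15],[13,16],[13,17]} hit by 13; {[14,18]} hit by 18; {[22,23]} hit by 23.
Points: 4, 8, 13, 18, 23 (5 total).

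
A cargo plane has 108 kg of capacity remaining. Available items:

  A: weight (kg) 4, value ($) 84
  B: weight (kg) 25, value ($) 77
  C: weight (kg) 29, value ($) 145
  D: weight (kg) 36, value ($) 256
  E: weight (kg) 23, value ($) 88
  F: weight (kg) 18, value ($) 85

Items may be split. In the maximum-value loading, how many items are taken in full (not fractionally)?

Greedy by value/weight ratio, highest first.
Ratios (sorted): A 21.00, D 7.11, C 5.00, F 4.72, E 3.83, B 3.08
take A (4 @ 84); take D (36 @ 256); take C (29 @ 145); take F (18 @ 85); take 21/23 of E → 80.35. Capacity used 108/108.
4 item(s) taken whole; one partial (take 21/23 of E).

4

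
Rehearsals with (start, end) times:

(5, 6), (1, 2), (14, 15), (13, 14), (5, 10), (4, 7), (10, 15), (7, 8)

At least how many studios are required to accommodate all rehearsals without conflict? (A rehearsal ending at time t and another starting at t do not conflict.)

3

Count concurrent intervals with a sweep; the peak is the room count.
Events (time:±→running): 1:+→1 2:-→0 4:+→1 5:+→2 5:+→3 … peak 3.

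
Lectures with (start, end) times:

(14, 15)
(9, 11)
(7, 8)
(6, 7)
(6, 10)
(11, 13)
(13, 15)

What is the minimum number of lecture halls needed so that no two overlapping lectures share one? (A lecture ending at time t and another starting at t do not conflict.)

2

Count concurrent intervals with a sweep; the peak is the room count.
Events (time:±→running): 6:+→1 6:+→2 … peak 2.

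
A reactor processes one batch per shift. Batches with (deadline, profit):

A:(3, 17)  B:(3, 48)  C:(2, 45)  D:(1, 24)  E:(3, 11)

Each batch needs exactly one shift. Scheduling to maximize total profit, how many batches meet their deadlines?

3

Profit order: B=48 C=45 D=24 A=17 E=11
Assign: B→slot 3, C→slot 2, D→slot 1, A skipped, E skipped.
Slots: [1:D] [2:C] [3:B]
3 of 5 scheduled.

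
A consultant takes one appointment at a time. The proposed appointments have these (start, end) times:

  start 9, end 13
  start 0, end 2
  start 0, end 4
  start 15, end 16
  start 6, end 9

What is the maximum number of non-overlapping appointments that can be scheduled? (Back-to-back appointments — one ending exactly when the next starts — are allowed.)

4

Sorted by end: (0,2)  (0,4)  (6,9)  (9,13)  (15,16)
take (0,2); take (6,9); take (9,13); take (15,16).
Selected 4 appointments.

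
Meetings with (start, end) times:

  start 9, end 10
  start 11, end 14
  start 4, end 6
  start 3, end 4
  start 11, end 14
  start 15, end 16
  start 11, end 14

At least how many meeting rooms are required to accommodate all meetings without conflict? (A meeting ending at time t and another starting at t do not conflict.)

The answer is the maximum number of intervals overlapping at any instant.
starts: [3, 4, 9, 11, 11, 11, 15]
ends:   [4, 6, 10, 14, 14, 14, 16]
s3→1 e4→0 s4→1 e6→0 s9→1 e10→0 s11→1 s11→2 s11→3  — peak 3.

3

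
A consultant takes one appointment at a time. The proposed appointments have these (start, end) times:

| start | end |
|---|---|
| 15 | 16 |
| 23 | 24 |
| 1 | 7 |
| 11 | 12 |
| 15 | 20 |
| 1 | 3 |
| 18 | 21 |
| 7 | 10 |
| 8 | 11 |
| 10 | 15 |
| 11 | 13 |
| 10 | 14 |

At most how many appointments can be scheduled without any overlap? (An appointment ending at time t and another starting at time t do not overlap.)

6

Sorted by end: (1,3)  (1,7)  (7,10)  (8,11)  (11,12)  (11,13)  (10,14)  (10,15)  (15,16)  (15,20)  (18,21)  (23,24)
take (1,3); take (7,10); take (11,12); skip (11,13); take (15,16); take (18,21); take (23,24).
Selected 6 appointments.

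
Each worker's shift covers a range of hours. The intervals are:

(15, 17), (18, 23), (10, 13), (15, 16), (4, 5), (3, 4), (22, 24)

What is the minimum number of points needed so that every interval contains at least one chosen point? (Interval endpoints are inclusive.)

Process intervals by earliest right end; each time one isn't hit yet, stab at its right endpoint.
Sorted: [3,4] [4,5] [10,13] [15,16] [15,17] [18,23] [22,24]
{[3,4],[4,5]} hit by 4; {[10,13]} hit by 13; {[15,16],[15,17]} hit by 16; {[18,23],[22,24]} hit by 23.
Points: 4, 13, 16, 23 (4 total).

4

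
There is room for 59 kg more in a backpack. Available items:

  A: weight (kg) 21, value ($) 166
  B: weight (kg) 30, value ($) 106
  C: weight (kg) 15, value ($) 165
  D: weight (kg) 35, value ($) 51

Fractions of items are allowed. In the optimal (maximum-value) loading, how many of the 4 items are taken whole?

2

Greedy by value/weight ratio, highest first.
Ratios (sorted): C 11.00, A 7.90, B 3.53, D 1.46
take C (15 @ 165); take A (21 @ 166); take 23/30 of B → 81.27. Capacity used 59/59.
2 item(s) taken whole; one partial (take 23/30 of B).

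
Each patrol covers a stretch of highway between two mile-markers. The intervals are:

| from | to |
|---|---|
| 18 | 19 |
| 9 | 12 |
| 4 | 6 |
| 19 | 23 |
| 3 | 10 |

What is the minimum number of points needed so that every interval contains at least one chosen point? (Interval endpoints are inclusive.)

3

By right end: [4,6]  [3,10]  [9,12]  [18,19]  [19,23]
[4,6] uncovered → point at 6; [9,12] uncovered → point at 12; [18,19] uncovered → point at 19.
Points: 6, 12, 19 (3 total).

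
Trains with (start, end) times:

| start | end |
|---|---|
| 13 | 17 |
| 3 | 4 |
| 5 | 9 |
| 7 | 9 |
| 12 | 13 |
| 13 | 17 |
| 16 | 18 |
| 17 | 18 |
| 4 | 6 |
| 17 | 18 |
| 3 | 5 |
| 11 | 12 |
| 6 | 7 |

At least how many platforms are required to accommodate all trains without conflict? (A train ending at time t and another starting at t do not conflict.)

The answer is the maximum number of intervals overlapping at any instant.
Events (time:±→running): 3:+→1 3:+→2 4:-→1 4:+→2 5:-→1 5:+→2 6:-→1 6:+→2 7:-→1 7:+→2 9:-→1 9:-→0 11:+→1 12:-→0 12:+→1 13:-→0 13:+→1 13:+→2 16:+→3 … peak 3.

3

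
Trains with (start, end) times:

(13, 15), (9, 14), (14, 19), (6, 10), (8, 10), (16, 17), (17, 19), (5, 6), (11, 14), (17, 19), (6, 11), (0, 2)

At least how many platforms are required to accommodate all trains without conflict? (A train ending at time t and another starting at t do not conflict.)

Events (time:±→running): 0:+→1 2:-→0 5:+→1 6:-→0 6:+→1 6:+→2 8:+→3 9:+→4 … peak 4.

4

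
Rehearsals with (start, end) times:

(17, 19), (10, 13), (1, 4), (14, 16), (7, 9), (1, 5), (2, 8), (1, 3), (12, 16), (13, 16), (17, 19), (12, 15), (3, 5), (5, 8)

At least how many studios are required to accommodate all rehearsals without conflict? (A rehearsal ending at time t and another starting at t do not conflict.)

4

The answer is the maximum number of intervals overlapping at any instant.
starts: [1, 1, 1, 2, 3, 5, 7, 10, 12, 12, 13, 14, 17, 17]
ends:   [3, 4, 5, 5, 8, 8, 9, 13, 15, 16, 16, 16, 19, 19]
s1→1 s1→2 s1→3 s2→4  — peak 4.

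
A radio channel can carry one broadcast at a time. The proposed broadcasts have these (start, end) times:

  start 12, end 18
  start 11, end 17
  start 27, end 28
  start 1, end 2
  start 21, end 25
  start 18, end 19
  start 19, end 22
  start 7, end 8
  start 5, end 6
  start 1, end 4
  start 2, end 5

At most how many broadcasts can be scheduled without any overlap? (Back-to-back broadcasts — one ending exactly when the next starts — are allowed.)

8

Greedy by earliest finish: after sorting by end time, pick each interval compatible with the last pick.
By end time: (1,2), (1,4), (2,5), (5,6), (7,8), (11,17), (12,18), (18,19), (19,22), (21,25), (27,28).
Pick (1,2); next start ≥ 2 → (2,5); next start ≥ 5 → (5,6); next start ≥ 6 → (7,8); next start ≥ 8 → (11,17); next start ≥ 17 → (18,19); next start ≥ 19 → (19,22); next start ≥ 22 → (27,28).
Selected 8 broadcasts.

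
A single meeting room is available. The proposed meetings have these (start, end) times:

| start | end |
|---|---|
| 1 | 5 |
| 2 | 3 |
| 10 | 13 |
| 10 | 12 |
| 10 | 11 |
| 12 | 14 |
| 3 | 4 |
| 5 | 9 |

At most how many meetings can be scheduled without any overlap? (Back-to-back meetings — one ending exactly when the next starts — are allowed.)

Sort by end time and greedily take each interval whose start is ≥ the last chosen end.
By end time: (2,3), (3,4), (1,5), (5,9), (10,11), (10,12), (10,13), (12,14).
Pick (2,3); next start ≥ 3 → (3,4); next start ≥ 4 → (5,9); next start ≥ 9 → (10,11); next start ≥ 11 → (12,14).
Selected 5 meetings.

5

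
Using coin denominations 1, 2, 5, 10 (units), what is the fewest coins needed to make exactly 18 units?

4

18 − 1×10→8 − 1×5→3 − 1×2→1 − 1×1→0
Total coins = 1 + 1 + 1 + 1 = 4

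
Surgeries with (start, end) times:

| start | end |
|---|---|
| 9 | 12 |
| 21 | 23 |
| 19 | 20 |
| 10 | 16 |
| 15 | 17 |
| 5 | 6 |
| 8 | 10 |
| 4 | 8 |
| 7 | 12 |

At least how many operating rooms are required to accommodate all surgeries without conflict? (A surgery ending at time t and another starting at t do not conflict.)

Events (time:±→running): 4:+→1 5:+→2 6:-→1 7:+→2 8:-→1 8:+→2 9:+→3 … peak 3.

3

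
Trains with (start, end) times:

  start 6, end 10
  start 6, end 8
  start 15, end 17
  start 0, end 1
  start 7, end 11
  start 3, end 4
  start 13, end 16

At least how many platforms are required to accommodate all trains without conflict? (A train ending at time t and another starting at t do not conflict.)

Count concurrent intervals with a sweep; the peak is the room count.
Events (time:±→running): 0:+→1 1:-→0 3:+→1 4:-→0 6:+→1 6:+→2 7:+→3 … peak 3.

3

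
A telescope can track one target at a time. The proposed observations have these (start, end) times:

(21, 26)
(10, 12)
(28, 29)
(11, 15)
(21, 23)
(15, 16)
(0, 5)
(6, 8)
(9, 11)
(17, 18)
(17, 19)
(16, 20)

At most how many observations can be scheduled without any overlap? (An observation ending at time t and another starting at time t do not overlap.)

Sort by end time and greedily take each interval whose start is ≥ the last chosen end.
By end time: (0,5), (6,8), (9,11), (10,12), (11,15), (15,16), (17,18), (17,19), (16,20), (21,23), (21,26), (28,29).
Pick (0,5); next start ≥ 5 → (6,8); next start ≥ 8 → (9,11); next start ≥ 11 → (11,15); next start ≥ 15 → (15,16); next start ≥ 16 → (17,18); next start ≥ 18 → (21,23); next start ≥ 23 → (28,29).
Selected 8 observations.

8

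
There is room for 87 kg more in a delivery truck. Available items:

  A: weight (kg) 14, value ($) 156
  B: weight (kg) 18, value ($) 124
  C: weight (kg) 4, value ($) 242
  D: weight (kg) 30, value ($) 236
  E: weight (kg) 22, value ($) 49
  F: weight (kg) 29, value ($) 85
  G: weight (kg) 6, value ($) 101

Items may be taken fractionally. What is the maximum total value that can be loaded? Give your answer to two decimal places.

902.97

Greedy by value/weight ratio, highest first.
Ratios (sorted): C 60.50, G 16.83, A 11.14, D 7.87, B 6.89, F 2.93, E 2.23
take C (4 @ 242); take G (6 @ 101); take A (14 @ 156); take D (30 @ 236); take B (18 @ 124); take 15/29 of F → 43.97. Capacity used 87/87.
Total value = 902.97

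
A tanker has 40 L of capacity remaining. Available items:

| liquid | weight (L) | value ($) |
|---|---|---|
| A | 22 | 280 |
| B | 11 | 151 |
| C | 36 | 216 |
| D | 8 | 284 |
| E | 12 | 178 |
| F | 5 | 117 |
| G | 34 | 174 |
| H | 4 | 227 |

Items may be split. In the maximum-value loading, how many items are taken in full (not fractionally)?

5

Sort by value per unit weight and fill in that order.
Order: H (227/4=56.75) > D (284/8=35.50) > F (117/5=23.40) > E (178/12=14.83) > B (151/11=13.73) > A (280/22=12.73) > C (216/36=6.00) > G (174/34=5.12)
Fill: take H (4 @ 227) → take D (8 @ 284) → take F (5 @ 117) → take E (12 @ 178) → take B (11 @ 151); 40/40 used.
5 item(s) taken whole.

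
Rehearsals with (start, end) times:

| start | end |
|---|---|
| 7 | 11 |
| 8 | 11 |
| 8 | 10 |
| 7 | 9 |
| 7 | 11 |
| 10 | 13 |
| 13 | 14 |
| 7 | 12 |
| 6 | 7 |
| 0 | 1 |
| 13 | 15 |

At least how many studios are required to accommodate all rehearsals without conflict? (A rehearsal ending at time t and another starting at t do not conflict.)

Events (time:±→running): 0:+→1 1:-→0 6:+→1 7:-→0 7:+→1 7:+→2 7:+→3 7:+→4 8:+→5 8:+→6 … peak 6.

6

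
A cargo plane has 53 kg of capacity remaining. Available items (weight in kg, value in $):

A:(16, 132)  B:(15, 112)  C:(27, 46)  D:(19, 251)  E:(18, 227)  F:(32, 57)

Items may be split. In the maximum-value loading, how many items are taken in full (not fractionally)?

Ratios (sorted): D 13.21, E 12.61, A 8.25, B 7.47, F 1.78, C 1.70
take D (19 @ 251); take E (18 @ 227); take A (16 @ 132). Capacity used 53/53.
3 item(s) taken whole.

3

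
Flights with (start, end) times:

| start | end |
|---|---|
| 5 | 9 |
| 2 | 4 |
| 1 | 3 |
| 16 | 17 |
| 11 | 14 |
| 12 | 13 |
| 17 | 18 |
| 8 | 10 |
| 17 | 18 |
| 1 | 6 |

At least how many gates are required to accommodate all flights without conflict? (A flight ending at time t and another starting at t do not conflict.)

3

Events (time:±→running): 1:+→1 1:+→2 2:+→3 … peak 3.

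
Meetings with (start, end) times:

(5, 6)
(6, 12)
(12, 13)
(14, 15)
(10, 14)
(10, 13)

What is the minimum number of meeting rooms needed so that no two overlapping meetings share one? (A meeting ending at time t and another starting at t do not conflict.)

3

Events (time:±→running): 5:+→1 6:-→0 6:+→1 10:+→2 10:+→3 … peak 3.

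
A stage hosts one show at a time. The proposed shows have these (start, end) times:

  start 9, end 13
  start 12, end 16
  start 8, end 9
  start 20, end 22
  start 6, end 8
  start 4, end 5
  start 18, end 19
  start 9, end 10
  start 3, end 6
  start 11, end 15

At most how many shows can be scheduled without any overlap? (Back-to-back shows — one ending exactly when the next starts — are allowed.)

Sort by end time and greedily take each interval whose start is ≥ the last chosen end.
By end time: (4,5), (3,6), (6,8), (8,9), (9,10), (9,13), (11,15), (12,16), (18,19), (20,22).
Pick (4,5); next start ≥ 5 → (6,8); next start ≥ 8 → (8,9); next start ≥ 9 → (9,10); next start ≥ 10 → (11,15); next start ≥ 15 → (18,19); next start ≥ 19 → (20,22).
Selected 7 shows.

7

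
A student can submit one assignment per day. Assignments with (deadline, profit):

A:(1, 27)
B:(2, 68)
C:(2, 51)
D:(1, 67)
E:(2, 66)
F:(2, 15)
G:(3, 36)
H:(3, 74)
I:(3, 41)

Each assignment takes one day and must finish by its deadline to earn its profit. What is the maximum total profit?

209

Profit order: H=74 B=68 D=67 E=66 C=51 I=41 G=36 A=27 F=15
Assign: H→slot 3, B→slot 2, D→slot 1, E skipped, C skipped, I skipped, G skipped, A skipped, F skipped.
Slots: [1:D] [2:B] [3:H]
Profit = 67 + 68 + 74 = 209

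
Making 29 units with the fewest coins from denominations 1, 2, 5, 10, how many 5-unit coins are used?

1

29 = 2×10 + 1×5 + 2×2
Count of 5: 1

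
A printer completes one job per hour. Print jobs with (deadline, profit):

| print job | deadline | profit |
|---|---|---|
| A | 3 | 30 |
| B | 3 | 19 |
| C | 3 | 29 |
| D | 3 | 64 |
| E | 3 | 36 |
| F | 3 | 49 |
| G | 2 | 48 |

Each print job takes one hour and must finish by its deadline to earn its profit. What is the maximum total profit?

161

Sort by profit descending; place each in the latest free slot ≤ its deadline.
By profit: D(d3,64), F(d3,49), G(d2,48), E(d3,36), A(d3,30), C(d3,29), B(d3,19)
D→slot 3; F→slot 2; G→slot 1; E skipped; A skipped; C skipped; B skipped.
Profit = 48 + 49 + 64 = 161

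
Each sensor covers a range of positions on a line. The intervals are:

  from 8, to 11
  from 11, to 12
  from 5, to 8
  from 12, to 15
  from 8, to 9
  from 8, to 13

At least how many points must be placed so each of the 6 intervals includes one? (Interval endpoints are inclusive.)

2

Sort by right endpoint; whenever an interval is uncovered, place a point at its right end.
By right end: [5,8]  [8,9]  [8,11]  [11,12]  [8,13]  [12,15]
[5,8] uncovered → point at 8; [11,12] uncovered → point at 12.
Points: 8, 12 (2 total).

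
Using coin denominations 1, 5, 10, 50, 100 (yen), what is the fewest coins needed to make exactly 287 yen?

9

Use the largest denomination that fits, subtract, and repeat.
287 − 2×100→87 − 1×50→37 − 3×10→7 − 1×5→2 − 2×1→0
Total coins = 2 + 1 + 3 + 1 + 2 = 9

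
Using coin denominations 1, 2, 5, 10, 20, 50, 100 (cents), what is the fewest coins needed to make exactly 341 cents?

Greedy: take as many of the largest coin as possible, then repeat with the remainder.
341 − 3×100→41 − 2×20→1 − 1×1→0
Total coins = 3 + 2 + 1 = 6

6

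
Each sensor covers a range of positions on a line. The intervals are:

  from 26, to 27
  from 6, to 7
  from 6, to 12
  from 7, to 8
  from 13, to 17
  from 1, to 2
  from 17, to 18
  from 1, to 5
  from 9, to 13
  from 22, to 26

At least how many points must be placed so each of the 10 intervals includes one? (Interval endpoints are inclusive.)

By right end: [1,2]  [1,5]  [6,7]  [7,8]  [6,12]  [9,13]  [13,17]  [17,18]  [22,26]  [26,27]
[1,2] uncovered → point at 2; [6,7] uncovered → point at 7; [9,13] uncovered → point at 13; [17,18] uncovered → point at 18; [22,26] uncovered → point at 26.
Points: 2, 7, 13, 18, 26 (5 total).

5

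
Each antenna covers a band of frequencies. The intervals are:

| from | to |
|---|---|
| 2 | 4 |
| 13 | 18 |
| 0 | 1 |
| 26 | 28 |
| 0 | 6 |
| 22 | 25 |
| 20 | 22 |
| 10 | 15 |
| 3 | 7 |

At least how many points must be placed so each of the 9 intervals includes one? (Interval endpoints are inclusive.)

Process intervals by earliest right end; each time one isn't hit yet, stab at its right endpoint.
Sorted: [0,1] [2,4] [0,6] [3,7] [10,15] [13,18] [20,22] [22,25] [26,28]
{[0,1]} hit by 1; {[2,4],[0,6],[3,7]} hit by 4; {[10,15],[13,18]} hit by 15; {[20,22],[22,25]} hit by 22; {[26,28]} hit by 28.
Points: 1, 4, 15, 22, 28 (5 total).

5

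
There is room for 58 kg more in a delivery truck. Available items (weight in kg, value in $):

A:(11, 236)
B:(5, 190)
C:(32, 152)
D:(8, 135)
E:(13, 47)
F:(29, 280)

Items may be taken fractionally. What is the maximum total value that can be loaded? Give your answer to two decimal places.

864.75

Greedy by value/weight ratio, highest first.
Ratios (sorted): B 38.00, A 21.45, D 16.88, F 9.66, C 4.75, E 3.62
take B (5 @ 190); take A (11 @ 236); take D (8 @ 135); take F (29 @ 280); take 5/32 of C → 23.75. Capacity used 58/58.
Total value = 864.75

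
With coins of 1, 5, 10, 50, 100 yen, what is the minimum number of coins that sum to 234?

Greedy: take as many of the largest coin as possible, then repeat with the remainder.
234 = 2×100 + 3×10 + 4×1
Total coins = 2 + 3 + 4 = 9

9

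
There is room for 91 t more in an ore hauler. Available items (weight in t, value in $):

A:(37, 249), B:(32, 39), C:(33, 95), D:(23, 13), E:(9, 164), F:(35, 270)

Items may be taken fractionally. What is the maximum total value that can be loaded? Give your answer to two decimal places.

Greedy by value/weight ratio, highest first.
Order: E (164/9=18.22) > F (270/35=7.71) > A (249/37=6.73) > C (95/33=2.88) > B (39/32=1.22) > D (13/23=0.57)
Fill: take E (9 @ 164) → take F (35 @ 270) → take A (37 @ 249) → take 10/33 of C → 28.79; 91/91 used.
Total value = 711.79

711.79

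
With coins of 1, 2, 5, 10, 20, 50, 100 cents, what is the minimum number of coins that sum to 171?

4

Greedy: take as many of the largest coin as possible, then repeat with the remainder.
171 = 1×100 + 1×50 + 1×20 + 1×1
Total coins = 1 + 1 + 1 + 1 = 4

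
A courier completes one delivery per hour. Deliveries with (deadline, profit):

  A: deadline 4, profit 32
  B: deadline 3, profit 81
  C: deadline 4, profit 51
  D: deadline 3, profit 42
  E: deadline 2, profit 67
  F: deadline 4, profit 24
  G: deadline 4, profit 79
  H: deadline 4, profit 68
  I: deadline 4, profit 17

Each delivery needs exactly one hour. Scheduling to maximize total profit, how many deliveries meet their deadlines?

4

By profit: B(d3,81), G(d4,79), H(d4,68), E(d2,67), C(d4,51), D(d3,42), A(d4,32), F(d4,24), I(d4,17)
B→slot 3; G→slot 4; H→slot 2; E→slot 1; C skipped; D skipped; A skipped; F skipped; I skipped.
4 of 9 scheduled.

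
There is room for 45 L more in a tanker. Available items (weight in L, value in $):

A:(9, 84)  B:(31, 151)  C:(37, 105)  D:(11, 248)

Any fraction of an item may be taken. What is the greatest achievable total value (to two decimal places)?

Order: D (248/11=22.55) > A (84/9=9.33) > B (151/31=4.87) > C (105/37=2.84)
Fill: take D (11 @ 248) → take A (9 @ 84) → take 25/31 of B → 121.77; 45/45 used.
Total value = 453.77

453.77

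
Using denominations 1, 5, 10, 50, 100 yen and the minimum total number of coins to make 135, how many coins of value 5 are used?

1

135 = 1×100 + 3×10 + 1×5
Count of 5: 1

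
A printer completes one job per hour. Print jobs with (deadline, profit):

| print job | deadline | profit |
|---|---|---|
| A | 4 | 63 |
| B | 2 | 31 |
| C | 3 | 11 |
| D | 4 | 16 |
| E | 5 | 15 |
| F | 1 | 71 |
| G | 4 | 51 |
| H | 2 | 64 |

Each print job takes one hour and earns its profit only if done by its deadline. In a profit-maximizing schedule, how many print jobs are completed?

Take jobs in profit order; each goes to the latest open slot no later than its deadline.
By profit: F(d1,71), H(d2,64), A(d4,63), G(d4,51), B(d2,31), D(d4,16), E(d5,15), C(d3,11)
F→slot 1; H→slot 2; A→slot 4; G→slot 3; B skipped; D skipped; E→slot 5; C skipped.
5 of 8 scheduled.

5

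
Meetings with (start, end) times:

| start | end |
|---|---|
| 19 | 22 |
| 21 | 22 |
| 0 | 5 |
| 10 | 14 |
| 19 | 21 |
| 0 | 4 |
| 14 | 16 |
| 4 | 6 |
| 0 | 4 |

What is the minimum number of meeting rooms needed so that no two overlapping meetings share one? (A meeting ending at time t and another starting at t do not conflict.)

Events (time:±→running): 0:+→1 0:+→2 0:+→3 … peak 3.

3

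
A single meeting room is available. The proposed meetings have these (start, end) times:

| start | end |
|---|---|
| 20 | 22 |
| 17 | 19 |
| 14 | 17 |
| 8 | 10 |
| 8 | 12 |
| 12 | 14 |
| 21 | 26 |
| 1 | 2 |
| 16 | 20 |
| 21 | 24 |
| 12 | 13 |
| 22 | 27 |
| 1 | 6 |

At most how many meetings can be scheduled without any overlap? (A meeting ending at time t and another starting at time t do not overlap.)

Sorted by end: (1,2)  (1,6)  (8,10)  (8,12)  (12,13)  (12,14)  (14,17)  (17,19)  (16,20)  (20,22)  (21,24)  (21,26)  (22,27)
take (1,2); take (8,10); skip (8,12); take (12,13); skip (12,14); take (14,17); take (17,19); take (20,22); skip (21,24); take (22,27).
Selected 7 meetings.

7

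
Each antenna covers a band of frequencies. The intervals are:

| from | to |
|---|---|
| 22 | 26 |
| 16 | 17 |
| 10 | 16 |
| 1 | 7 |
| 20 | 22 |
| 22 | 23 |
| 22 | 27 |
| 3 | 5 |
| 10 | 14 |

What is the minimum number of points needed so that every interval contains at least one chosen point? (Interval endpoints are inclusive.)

4

Sort by right endpoint; whenever an interval is uncovered, place a point at its right end.
Sorted: [3,5] [1,7] [10,14] [10,16] [16,17] [20,22] [22,23] [22,26] [22,27]
{[3,5],[1,7]} hit by 5; {[10,14],[10,16]} hit by 14; {[16,17]} hit by 17; {[20,22],[22,23],[22,26],[22,27]} hit by 22.
Points: 5, 14, 17, 22 (4 total).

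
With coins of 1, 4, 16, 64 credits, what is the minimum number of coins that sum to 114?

6

Use the largest denomination that fits, subtract, and repeat.
114 = 1×64 + 3×16 + 2×1
Total coins = 1 + 3 + 2 = 6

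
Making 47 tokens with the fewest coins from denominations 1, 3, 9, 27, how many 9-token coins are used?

2

Greedy: take as many of the largest coin as possible, then repeat with the remainder.
47 − 1×27→20 − 2×9→2 − 2×1→0
Count of 9: 2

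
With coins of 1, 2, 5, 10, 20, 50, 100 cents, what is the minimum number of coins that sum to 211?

4

Greedy: take as many of the largest coin as possible, then repeat with the remainder.
211 = 2×100 + 1×10 + 1×1
Total coins = 2 + 1 + 1 = 4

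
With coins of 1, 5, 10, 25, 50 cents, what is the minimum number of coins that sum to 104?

6

Greedy: take as many of the largest coin as possible, then repeat with the remainder.
104 − 2×50→4 − 4×1→0
Total coins = 2 + 4 = 6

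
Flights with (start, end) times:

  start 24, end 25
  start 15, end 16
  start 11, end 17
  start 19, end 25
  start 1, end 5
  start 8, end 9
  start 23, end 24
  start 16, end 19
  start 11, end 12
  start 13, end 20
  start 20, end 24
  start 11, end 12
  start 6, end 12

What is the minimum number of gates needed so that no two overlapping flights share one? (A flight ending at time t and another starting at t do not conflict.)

4

The answer is the maximum number of intervals overlapping at any instant.
Events (time:±→running): 1:+→1 5:-→0 6:+→1 8:+→2 9:-→1 11:+→2 11:+→3 11:+→4 … peak 4.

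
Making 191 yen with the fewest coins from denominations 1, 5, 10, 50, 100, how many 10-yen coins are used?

191 = 1×100 + 1×50 + 4×10 + 1×1
Count of 10: 4

4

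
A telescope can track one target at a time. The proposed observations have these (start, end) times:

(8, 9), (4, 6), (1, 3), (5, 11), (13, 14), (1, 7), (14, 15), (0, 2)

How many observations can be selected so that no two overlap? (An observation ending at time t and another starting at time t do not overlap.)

By end time: (0,2), (1,3), (4,6), (1,7), (8,9), (5,11), (13,14), (14,15).
Pick (0,2); next start ≥ 2 → (4,6); next start ≥ 6 → (8,9); next start ≥ 9 → (13,14); next start ≥ 14 → (14,15).
Selected 5 observations.

5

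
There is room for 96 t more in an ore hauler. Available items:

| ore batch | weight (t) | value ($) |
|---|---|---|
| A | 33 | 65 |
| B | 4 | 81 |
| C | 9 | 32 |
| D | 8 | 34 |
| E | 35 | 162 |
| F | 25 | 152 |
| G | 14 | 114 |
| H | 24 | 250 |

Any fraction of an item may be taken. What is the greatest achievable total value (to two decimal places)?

Greedy by value/weight ratio, highest first.
Order: B (81/4=20.25) > H (250/24=10.42) > G (114/14=8.14) > F (152/25=6.08) > E (162/35=4.63) > D (34/8=4.25) > C (32/9=3.56) > A (65/33=1.97)
Fill: take B (4 @ 81) → take H (24 @ 250) → take G (14 @ 114) → take F (25 @ 152) → take 29/35 of E → 134.23; 96/96 used.
Total value = 731.23

731.23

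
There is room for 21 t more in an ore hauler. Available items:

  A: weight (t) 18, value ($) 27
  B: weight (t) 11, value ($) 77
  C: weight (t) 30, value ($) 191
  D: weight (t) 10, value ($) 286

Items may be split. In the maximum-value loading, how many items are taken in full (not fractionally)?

Sort by value per unit weight and fill in that order.
Ratios (sorted): D 28.60, B 7.00, C 6.37, A 1.50
take D (10 @ 286); take B (11 @ 77). Capacity used 21/21.
2 item(s) taken whole.

2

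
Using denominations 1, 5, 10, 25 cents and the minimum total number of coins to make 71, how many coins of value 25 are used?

2

Greedy: take as many of the largest coin as possible, then repeat with the remainder.
71 = 2×25 + 2×10 + 1×1
Count of 25: 2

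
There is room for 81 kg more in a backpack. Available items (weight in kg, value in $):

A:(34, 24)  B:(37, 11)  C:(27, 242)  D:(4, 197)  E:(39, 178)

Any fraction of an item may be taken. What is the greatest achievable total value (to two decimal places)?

624.76

Order: D (197/4=49.25) > C (242/27=8.96) > E (178/39=4.56) > A (24/34=0.71) > B (11/37=0.30)
Fill: take D (4 @ 197) → take C (27 @ 242) → take E (39 @ 178) → take 11/34 of A → 7.76; 81/81 used.
Total value = 624.76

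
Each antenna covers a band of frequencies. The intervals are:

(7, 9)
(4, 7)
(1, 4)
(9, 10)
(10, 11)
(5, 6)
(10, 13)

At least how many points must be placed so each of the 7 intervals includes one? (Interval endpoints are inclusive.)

Sort by right endpoint; whenever an interval is uncovered, place a point at its right end.
Sorted: [1,4] [5,6] [4,7] [7,9] [9,10] [10,11] [10,13]
{[1,4]} hit by 4; {[5,6],[4,7]} hit by 6; {[7,9],[9,10]} hit by 9; {[10,11],[10,13]} hit by 11.
Points: 4, 6, 9, 11 (4 total).

4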